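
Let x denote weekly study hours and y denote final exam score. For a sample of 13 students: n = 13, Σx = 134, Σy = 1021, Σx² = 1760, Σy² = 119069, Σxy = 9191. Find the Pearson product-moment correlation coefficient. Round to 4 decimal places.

-0.3474

S_xy = nΣxy − ΣxΣy = 13·9191 − 134·1021 = 119483 − 136814 = -17331
S_xx = nΣx² − (Σx)² = 13·1760 − 134² = 22880 − 17956 = 4924
S_yy = nΣy² − (Σy)² = 13·119069 − 1021² = 1547897 − 1042441 = 505456
r = S_xy / √(S_xx·S_yy) = -17331 / √(4924·505456) = -17331 / √2488865344 = -17331 / 49888.5292 = -0.3474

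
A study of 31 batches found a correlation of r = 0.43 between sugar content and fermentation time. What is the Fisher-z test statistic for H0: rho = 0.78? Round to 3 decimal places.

z_r = atanh(0.43) = 0.459897,  z_0 = atanh(0.78) = 1.045371
SE = 1/√(n−3) = 1/√28 = 0.188982
z = (z_r − z_0)/SE = (0.459897 − 1.045371) / 0.188982 = -0.585474 / 0.188982 = -3.098

-3.098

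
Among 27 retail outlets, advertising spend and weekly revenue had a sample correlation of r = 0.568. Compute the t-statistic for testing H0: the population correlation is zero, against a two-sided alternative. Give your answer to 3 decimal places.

t = r·√(n−2) / √(1−r²) with r = 0.568, n = 27
  = 0.568·√25 / √(1 − 0.322624)
  = 0.568·5.000000 / 0.823029
  = 2.840000 / 0.823029 = 3.451

3.451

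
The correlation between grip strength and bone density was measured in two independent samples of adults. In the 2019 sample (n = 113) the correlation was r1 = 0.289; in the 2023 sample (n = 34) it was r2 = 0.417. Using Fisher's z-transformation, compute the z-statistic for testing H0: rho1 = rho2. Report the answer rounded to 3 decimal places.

-0.721

z1 = atanh(0.289) = 0.297475,  z2 = atanh(0.417) = 0.444055
SE = √(1/(n1−3) + 1/(n2−3)) = √(1/110 + 1/31) = √(0.0090909 + 0.0322581) = √0.0413490 = 0.203345
z = (z1 − z2)/SE = (0.297475 − 0.444055) / 0.203345 = -0.146580 / 0.203345 = -0.721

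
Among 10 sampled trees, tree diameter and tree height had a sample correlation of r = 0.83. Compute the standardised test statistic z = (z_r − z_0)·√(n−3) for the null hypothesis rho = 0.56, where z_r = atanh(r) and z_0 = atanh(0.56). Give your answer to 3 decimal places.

Fisher z: atanh(0.83) = 1.188136, atanh(0.56) = 0.632833
z = (z_r − z_0)·√(n−3) = (1.188136 − 0.632833)·√7 = 0.555303 · 2.645751 = 1.469

1.469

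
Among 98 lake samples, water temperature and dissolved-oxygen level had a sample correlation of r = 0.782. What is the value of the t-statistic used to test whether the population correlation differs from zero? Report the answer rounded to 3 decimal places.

t = r·√(n−2) / √(1−r²) with r = 0.782, n = 98
  = 0.782·√96 / √(1 − 0.611524)
  = 0.782·9.797959 / 0.623278
  = 7.662004 / 0.623278 = 12.293

12.293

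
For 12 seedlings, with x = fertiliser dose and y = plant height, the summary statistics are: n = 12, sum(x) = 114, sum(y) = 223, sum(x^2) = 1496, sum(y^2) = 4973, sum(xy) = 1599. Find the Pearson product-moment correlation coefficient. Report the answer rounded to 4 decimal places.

-0.8879

Numerator: nΣxy − (Σx)(Σy) = 12·1599 − (114)(223) = -6234
Denominator: √[(nΣx²−(Σx)²)(nΣy²−(Σy)²)]
  nΣx²−(Σx)² = 12·1496 − 12996 = 4956;  nΣy²−(Σy)² = 12·4973 − 49729 = 9947
  √(4956·9947) = √49297332 = 7021.2059
r = -6234 / 7021.2059 = -0.8879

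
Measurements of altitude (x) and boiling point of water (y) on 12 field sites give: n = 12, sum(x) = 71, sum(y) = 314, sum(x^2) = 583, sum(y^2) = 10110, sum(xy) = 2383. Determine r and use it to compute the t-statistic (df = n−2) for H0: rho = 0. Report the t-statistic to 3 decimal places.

9.182

S_xy = nΣxy − ΣxΣy = 12·2383 − 71·314 = 28596 − 22294 = 6302
S_xx = nΣx² − (Σx)² = 12·583 − 71² = 6996 − 5041 = 1955
S_yy = nΣy² − (Σy)² = 12·10110 − 314² = 121320 − 98596 = 22724
r = S_xy / √(S_xx·S_yy) = 6302 / √(1955·22724) = 6302 / √44425420 = 6302 / 6665.2397 = 0.9455
t = r·√(n−2)/√(1−r²) = 0.9455·√10 / √(1−0.893970) = 2.989934 / 0.325622 = 9.182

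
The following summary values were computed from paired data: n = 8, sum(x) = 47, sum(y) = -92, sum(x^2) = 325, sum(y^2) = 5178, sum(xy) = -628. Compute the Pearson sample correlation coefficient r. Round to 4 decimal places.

-0.1950

Numerator: nΣxy − (Σx)(Σy) = 8·(-628) − (47)(-92) = -700
Denominator: √[(nΣx²−(Σx)²)(nΣy²−(Σy)²)]
  nΣx²−(Σx)² = 8·325 − 2209 = 391;  nΣy²−(Σy)² = 8·5178 − 8464 = 32960
  √(391·32960) = √12887360 = 3589.8969
r = -700 / 3589.8969 = -0.1950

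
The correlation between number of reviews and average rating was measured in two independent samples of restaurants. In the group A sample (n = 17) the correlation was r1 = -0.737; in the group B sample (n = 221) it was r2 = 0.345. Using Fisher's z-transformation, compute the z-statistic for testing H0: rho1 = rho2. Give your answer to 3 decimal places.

z1 = atanh(-0.737) = -0.943880,  z2 = atanh(0.345) = 0.359757
SE = √(1/(n1−3) + 1/(n2−3)) = √(1/14 + 1/218) = √(0.0714286 + 0.0045872) = √0.0760158 = 0.275710
z = (z1 − z2)/SE = (-0.943880 − 0.359757) / 0.275710 = -1.303637 / 0.275710 = -4.728

-4.728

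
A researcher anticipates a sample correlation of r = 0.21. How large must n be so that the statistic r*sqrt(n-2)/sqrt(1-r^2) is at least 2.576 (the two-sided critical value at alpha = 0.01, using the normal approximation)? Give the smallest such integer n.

146

Need r·√(n−2)/√(1−r²) ≥ 2.576
√(n−2) ≥ 2.576·√(1−0.0441) / 0.21 = 2.576·0.977701 / 0.21 = 11.9931
n−2 ≥ 143.8344  ⇒  n ≥ 145.8344
Smallest integer n = 146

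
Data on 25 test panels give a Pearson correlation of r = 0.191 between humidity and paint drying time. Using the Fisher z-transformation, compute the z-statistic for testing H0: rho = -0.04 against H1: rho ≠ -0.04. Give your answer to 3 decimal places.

z_r = atanh(0.191) = 0.193375,  z_0 = atanh(-0.04) = -0.040021
SE = 1/√(n−3) = 1/√22 = 0.213201
z = (z_r − z_0)/SE = (0.193375 − (-0.040021)) / 0.213201 = 0.233396 / 0.213201 = 1.095

1.095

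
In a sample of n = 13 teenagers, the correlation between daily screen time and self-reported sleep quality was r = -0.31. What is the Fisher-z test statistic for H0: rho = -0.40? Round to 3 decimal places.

Fisher z: atanh(-0.31) = -0.320545, atanh(-0.40) = -0.423649
z = (z_r − z_0)·√(n−3) = (-0.320545 − (-0.423649))·√10 = 0.103104 · 3.162278 = 0.326

0.326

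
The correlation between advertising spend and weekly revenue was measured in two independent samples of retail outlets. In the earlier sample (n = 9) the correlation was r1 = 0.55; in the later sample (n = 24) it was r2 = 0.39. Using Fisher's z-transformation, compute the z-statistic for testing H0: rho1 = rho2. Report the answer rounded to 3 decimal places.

0.446

z1 = atanh(0.55) = 0.618381,  z2 = atanh(0.39) = 0.411800
SE = √(1/(n1−3) + 1/(n2−3)) = √(1/6 + 1/21) = √(0.1666667 + 0.0476190) = √0.2142857 = 0.462910
z = (z1 − z2)/SE = (0.618381 − 0.411800) / 0.462910 = 0.206581 / 0.462910 = 0.446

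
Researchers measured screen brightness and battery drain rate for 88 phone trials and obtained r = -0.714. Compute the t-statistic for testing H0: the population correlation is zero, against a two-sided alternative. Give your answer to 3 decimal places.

-9.457

t = r·√(n−2) / √(1−r²) with r = -0.714, n = 88
  = -0.714·√86 / √(1 − 0.509796)
  = -0.714·9.273618 / 0.700146
  = -6.621363 / 0.700146 = -9.457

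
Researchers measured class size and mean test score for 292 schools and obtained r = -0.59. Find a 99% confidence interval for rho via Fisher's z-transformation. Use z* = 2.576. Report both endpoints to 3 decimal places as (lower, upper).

(-0.680, -0.482)

z_r = atanh(-0.59) = -0.677666;  SE = 1/√(n−3) = 1/√289 = 0.058824
z-limits: -0.677666 ± 2.576·0.058824 = -0.677666 ± 0.151531 = [-0.829197, -0.526135]
ρ-limits: (tanh -0.829197, tanh -0.526135) = (-0.680, -0.482)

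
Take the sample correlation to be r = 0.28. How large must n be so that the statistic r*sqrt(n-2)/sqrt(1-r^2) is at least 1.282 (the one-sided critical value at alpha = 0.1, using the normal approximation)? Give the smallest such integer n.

Need r·√(n−2)/√(1−r²) ≥ 1.282
√(n−2) ≥ 1.282·√(1−0.0784) / 0.28 = 1.282·0.960000 / 0.28 = 4.3954
n−2 ≥ 19.3195  ⇒  n ≥ 21.3195
Smallest integer n = 22

22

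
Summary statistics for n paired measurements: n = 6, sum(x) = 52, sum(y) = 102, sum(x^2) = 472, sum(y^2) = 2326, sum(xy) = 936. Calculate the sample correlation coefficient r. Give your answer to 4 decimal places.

S_xy = nΣxy − ΣxΣy = 6·936 − 52·102 = 5616 − 5304 = 312
S_xx = nΣx² − (Σx)² = 6·472 − 52² = 2832 − 2704 = 128
S_yy = nΣy² − (Σy)² = 6·2326 − 102² = 13956 − 10404 = 3552
r = S_xy / √(S_xx·S_yy) = 312 / √(128·3552) = 312 / √454656 = 312 / 674.2818 = 0.4627

0.4627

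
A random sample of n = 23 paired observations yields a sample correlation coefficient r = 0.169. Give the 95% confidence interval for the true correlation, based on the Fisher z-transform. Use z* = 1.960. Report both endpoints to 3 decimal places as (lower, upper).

(-0.261, 0.543)

z_r = atanh(0.169) = 0.170637;  SE = 1/√(n−3) = 1/√20 = 0.223607
z-limits: 0.170637 ± 1.960·0.223607 = 0.170637 ± 0.438270 = [-0.267633, 0.608907]
ρ-limits: (tanh -0.267633, tanh 0.608907) = (-0.261, 0.543)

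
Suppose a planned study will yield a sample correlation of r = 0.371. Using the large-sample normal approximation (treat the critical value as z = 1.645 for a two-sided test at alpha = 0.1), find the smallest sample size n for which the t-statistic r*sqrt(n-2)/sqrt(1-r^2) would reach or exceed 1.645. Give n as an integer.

Need r·√(n−2)/√(1−r²) ≥ 1.645
√(n−2) ≥ 1.645·√(1−0.137641) / 0.371 = 1.645·0.928633 / 0.371 = 4.1175
n−2 ≥ 16.9538  ⇒  n ≥ 18.9538
Smallest integer n = 19

19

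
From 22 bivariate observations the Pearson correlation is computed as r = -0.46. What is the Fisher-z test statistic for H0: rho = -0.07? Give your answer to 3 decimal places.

Fisher z: atanh(-0.46) = -0.497311, atanh(-0.07) = -0.070115
z = (z_r − z_0)·√(n−3) = (-0.497311 − (-0.070115))·√19 = -0.427196 · 4.358899 = -1.862

-1.862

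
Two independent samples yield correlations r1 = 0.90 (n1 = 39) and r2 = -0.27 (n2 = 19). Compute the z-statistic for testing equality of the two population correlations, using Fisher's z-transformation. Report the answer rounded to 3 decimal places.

5.821

Fisher z-transforms: z1 = atanh(0.90) = 1.472219, z2 = atanh(-0.27) = -0.276864; difference d = 1.749083
Var(d) = 1/36 + 1/16 = 0.0277778 + 0.0625000 = 0.0902778
z = d/√Var(d) = 1.749083 / √0.0902778 = 1.749083 / 0.300463 = 5.821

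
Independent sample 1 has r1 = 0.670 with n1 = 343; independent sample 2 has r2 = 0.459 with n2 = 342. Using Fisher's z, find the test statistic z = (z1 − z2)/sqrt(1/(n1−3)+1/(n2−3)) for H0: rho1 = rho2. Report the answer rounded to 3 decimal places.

Fisher z-transforms: z1 = atanh(0.670) = 0.810743, z2 = atanh(0.459) = 0.496044; difference d = 0.314699
Var(d) = 1/340 + 1/339 = 0.0029412 + 0.0029499 = 0.0058911
z = d/√Var(d) = 0.314699 / √0.0058911 = 0.314699 / 0.076754 = 4.100

4.100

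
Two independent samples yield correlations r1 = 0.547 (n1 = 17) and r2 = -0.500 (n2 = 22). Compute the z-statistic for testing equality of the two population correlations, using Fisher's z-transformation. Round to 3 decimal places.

3.303

Fisher z-transforms: z1 = atanh(0.547) = 0.614090, z2 = atanh(-0.500) = -0.549306; difference d = 1.163396
Var(d) = 1/14 + 1/19 = 0.0714286 + 0.0526316 = 0.1240602
z = d/√Var(d) = 1.163396 / √0.1240602 = 1.163396 / 0.352222 = 3.303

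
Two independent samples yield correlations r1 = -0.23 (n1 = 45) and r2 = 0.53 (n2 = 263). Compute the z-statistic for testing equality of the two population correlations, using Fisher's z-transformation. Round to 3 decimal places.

-4.957

Fisher z-transforms: z1 = atanh(-0.23) = -0.234189, z2 = atanh(0.53) = 0.590145; difference d = -0.824334
Var(d) = 1/42 + 1/260 = 0.0238095 + 0.0038462 = 0.0276557
z = d/√Var(d) = -0.824334 / √0.0276557 = -0.824334 / 0.166300 = -4.957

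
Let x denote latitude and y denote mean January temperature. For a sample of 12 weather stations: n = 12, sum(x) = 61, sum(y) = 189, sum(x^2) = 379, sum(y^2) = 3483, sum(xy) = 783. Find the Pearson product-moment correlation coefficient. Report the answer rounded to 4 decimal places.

Numerator: nΣxy − (Σx)(Σy) = 12·783 − (61)(189) = -2133
Denominator: √[(nΣx²−(Σx)²)(nΣy²−(Σy)²)]
  nΣx²−(Σx)² = 12·379 − 3721 = 827;  nΣy²−(Σy)² = 12·3483 − 35721 = 6075
  √(827·6075) = √5024025 = 2241.4337
r = -2133 / 2241.4337 = -0.9516

-0.9516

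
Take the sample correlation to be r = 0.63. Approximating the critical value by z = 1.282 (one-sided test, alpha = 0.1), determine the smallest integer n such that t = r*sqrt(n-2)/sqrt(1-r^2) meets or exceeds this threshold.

5

r√(n−2)/√(1−r²) ≥ 1.282  ⇔  n−2 ≥ (1.282)²·(1−r²)/r²
(1−r²)/r² = (1−0.3969)/0.3969 = 1.5195
n ≥ 2 + 1.643524·1.5195 = 2 + 2.4973 = 4.4973
⌈4.4973⌉ = 5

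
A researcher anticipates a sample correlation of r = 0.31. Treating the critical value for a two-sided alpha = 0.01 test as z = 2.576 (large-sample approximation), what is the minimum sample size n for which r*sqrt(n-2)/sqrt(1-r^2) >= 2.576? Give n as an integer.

65

Need r·√(n−2)/√(1−r²) ≥ 2.576
√(n−2) ≥ 2.576·√(1−0.0961) / 0.31 = 2.576·0.950737 / 0.31 = 7.9003
n−2 ≥ 62.4147  ⇒  n ≥ 64.4147
Smallest integer n = 65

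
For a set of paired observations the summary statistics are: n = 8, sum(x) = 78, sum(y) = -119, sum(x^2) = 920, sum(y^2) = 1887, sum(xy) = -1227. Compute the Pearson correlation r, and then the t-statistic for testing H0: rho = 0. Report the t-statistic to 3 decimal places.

Numerator: nΣxy − (Σx)(Σy) = 8·(-1227) − (78)(-119) = -534
Denominator: √[(nΣx²−(Σx)²)(nΣy²−(Σy)²)]
  nΣx²−(Σx)² = 8·920 − 6084 = 1276;  nΣy²−(Σy)² = 8·1887 − 14161 = 935
  √(1276·935) = √1193060 = 1092.2729
r = -534 / 1092.2729 = -0.4889
t = r·√(n−2)/√(1−r²) = -0.4889·√6 / √(1−0.239023) = -1.197556 / 0.872340 = -1.373

-1.373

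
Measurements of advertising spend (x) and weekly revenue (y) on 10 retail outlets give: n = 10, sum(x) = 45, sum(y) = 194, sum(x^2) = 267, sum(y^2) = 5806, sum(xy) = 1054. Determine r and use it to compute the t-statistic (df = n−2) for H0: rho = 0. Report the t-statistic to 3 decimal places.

Numerator: nΣxy − (Σx)(Σy) = 10·1054 − (45)(194) = 1810
Denominator: √[(nΣx²−(Σx)²)(nΣy²−(Σy)²)]
  nΣx²−(Σx)² = 10·267 − 2025 = 645;  nΣy²−(Σy)² = 10·5806 − 37636 = 20424
  √(645·20424) = √13173480 = 3629.5289
r = 1810 / 3629.5289 = 0.4987
t = r·√(n−2)/√(1−r²) = 0.4987·√8 / √(1−0.248702) = 1.410537 / 0.866774 = 1.627

1.627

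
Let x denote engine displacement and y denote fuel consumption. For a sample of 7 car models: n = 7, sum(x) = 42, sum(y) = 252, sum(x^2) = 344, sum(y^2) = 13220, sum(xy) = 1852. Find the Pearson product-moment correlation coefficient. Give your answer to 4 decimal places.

Numerator: nΣxy − (Σx)(Σy) = 7·1852 − (42)(252) = 2380
Denominator: √[(nΣx²−(Σx)²)(nΣy²−(Σy)²)]
  nΣx²−(Σx)² = 7·344 − 1764 = 644;  nΣy²−(Σy)² = 7·13220 − 63504 = 29036
  √(644·29036) = √18699184 = 4324.2553
r = 2380 / 4324.2553 = 0.5504

0.5504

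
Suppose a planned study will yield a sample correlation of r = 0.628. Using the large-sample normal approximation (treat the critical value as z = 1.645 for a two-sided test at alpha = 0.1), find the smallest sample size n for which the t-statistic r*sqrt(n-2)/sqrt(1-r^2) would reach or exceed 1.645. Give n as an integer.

Need r·√(n−2)/√(1−r²) ≥ 1.645
√(n−2) ≥ 1.645·√(1−0.394384) / 0.628 = 1.645·0.778213 / 0.628 = 2.0385
n−2 ≥ 4.1555  ⇒  n ≥ 6.1555
Smallest integer n = 7

7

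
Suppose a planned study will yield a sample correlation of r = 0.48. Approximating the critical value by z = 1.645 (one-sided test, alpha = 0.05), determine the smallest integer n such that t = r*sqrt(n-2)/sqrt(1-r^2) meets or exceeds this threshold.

12

Need r·√(n−2)/√(1−r²) ≥ 1.645
√(n−2) ≥ 1.645·√(1−0.2304) / 0.48 = 1.645·0.877268 / 0.48 = 3.0065
n−2 ≥ 9.0390  ⇒  n ≥ 11.0390
Smallest integer n = 12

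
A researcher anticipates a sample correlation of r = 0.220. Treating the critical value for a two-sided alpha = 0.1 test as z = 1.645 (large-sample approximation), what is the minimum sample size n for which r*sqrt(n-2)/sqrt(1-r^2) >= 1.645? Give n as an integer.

56

Need r·√(n−2)/√(1−r²) ≥ 1.645
√(n−2) ≥ 1.645·√(1−0.048400) / 0.220 = 1.645·0.975500 / 0.220 = 7.2941
n−2 ≥ 53.2039  ⇒  n ≥ 55.2039
Smallest integer n = 56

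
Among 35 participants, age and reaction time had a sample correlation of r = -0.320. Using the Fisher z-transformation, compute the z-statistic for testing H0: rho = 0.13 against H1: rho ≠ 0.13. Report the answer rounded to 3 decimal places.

-2.616

Fisher z: atanh(-0.320) = -0.331647, atanh(0.13) = 0.130740
z = (z_r − z_0)·√(n−3) = (-0.331647 − 0.130740)·√32 = -0.462387 · 5.656854 = -2.616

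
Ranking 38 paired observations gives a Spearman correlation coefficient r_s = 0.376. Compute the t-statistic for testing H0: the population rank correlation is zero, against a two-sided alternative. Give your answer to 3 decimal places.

2.435

t = r_s·√(n−2) / √(1−r_s²) with r_s = 0.376, n = 38
  = 0.376·√36 / √(1 − 0.141376)
  = 0.376·6.000000 / 0.926620
  = 2.256000 / 0.926620 = 2.435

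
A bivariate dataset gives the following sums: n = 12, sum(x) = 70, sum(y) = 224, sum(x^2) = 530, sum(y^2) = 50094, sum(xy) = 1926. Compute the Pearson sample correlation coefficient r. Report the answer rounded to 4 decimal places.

S_xy = nΣxy − ΣxΣy = 12·1926 − 70·224 = 23112 − 15680 = 7432
S_xx = nΣx² − (Σx)² = 12·530 − 70² = 6360 − 4900 = 1460
S_yy = nΣy² − (Σy)² = 12·50094 − 224² = 601128 − 50176 = 550952
r = S_xy / √(S_xx·S_yy) = 7432 / √(1460·550952) = 7432 / √804389920 = 7432 / 28361.7686 = 0.2620

0.2620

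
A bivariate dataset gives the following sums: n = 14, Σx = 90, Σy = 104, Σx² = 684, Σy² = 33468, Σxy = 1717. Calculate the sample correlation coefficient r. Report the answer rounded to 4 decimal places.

0.5647

S_xy = nΣxy − ΣxΣy = 14·1717 − 90·104 = 24038 − 9360 = 14678
S_xx = nΣx² − (Σx)² = 14·684 − 90² = 9576 − 8100 = 1476
S_yy = nΣy² − (Σy)² = 14·33468 − 104² = 468552 − 10816 = 457736
r = S_xy / √(S_xx·S_yy) = 14678 / √(1476·457736) = 14678 / √675618336 = 14678 / 25992.6593 = 0.5647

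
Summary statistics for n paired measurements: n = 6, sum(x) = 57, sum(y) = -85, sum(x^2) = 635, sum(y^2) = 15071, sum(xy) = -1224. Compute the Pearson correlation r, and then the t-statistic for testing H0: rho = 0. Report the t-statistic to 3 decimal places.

-0.786

S_xy = nΣxy − ΣxΣy = 6·(-1224) − 57·(-85) = -7344 − (-4845) = -2499
S_xx = nΣx² − (Σx)² = 6·635 − 57² = 3810 − 3249 = 561
S_yy = nΣy² − (Σy)² = 6·15071 − (-85)² = 90426 − 7225 = 83201
r = S_xy / √(S_xx·S_yy) = -2499 / √(561·83201) = -2499 / √46675761 = -2499 / 6831.9661 = -0.3658
t = r·√(n−2)/√(1−r²) = -0.3658·√4 / √(1−0.133810) = -0.731600 / 0.930693 = -0.786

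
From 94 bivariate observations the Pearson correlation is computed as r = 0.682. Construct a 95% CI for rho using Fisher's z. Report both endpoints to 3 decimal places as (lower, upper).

z_r = atanh(0.682) = 0.832844;  SE = 1/√(n−3) = 1/√91 = 0.104828
z-limits: 0.832844 ± 1.960·0.104828 = 0.832844 ± 0.205463 = [0.627381, 1.038307]
ρ-limits: (tanh 0.627381, tanh 1.038307) = (0.556, 0.777)

(0.556, 0.777)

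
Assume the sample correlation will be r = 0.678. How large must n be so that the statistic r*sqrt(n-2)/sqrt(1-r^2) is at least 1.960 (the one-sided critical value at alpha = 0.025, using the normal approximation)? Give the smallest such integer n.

r√(n−2)/√(1−r²) ≥ 1.960  ⇔  n−2 ≥ (1.960)²·(1−r²)/r²
(1−r²)/r² = (1−0.459684)/0.459684 = 1.1754
n ≥ 2 + 3.8416·1.1754 = 2 + 4.5154 = 6.5154
⌈6.5154⌉ = 7

7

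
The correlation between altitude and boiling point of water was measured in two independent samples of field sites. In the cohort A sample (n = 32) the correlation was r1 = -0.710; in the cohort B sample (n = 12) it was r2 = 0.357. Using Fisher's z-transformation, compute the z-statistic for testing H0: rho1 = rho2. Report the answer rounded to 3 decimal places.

z1 = atanh(-0.710) = -0.887184,  z2 = atanh(0.357) = 0.373443
SE = √(1/(n1−3) + 1/(n2−3)) = √(1/29 + 1/9) = √(0.0344828 + 0.1111111) = √0.1455939 = 0.381568
z = (z1 − z2)/SE = (-0.887184 − 0.373443) / 0.381568 = -1.260627 / 0.381568 = -3.304

-3.304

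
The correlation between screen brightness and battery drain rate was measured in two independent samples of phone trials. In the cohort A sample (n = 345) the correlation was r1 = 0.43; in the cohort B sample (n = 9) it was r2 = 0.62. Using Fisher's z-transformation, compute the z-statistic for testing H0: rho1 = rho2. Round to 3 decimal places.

Fisher z-transforms: z1 = atanh(0.43) = 0.459897, z2 = atanh(0.62) = 0.725005; difference d = -0.265108
Var(d) = 1/342 + 1/6 = 0.0029240 + 0.1666667 = 0.1695907
z = d/√Var(d) = -0.265108 / √0.1695907 = -0.265108 / 0.411814 = -0.644

-0.644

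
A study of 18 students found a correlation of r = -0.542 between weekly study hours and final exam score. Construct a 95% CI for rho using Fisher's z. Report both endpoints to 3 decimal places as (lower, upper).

Fisher z: z_r = atanh(r) = ½·ln((1+(-0.542))/(1−(-0.542))) = -0.606983
SE(z) = 1/√(n−3) = 1/√15 = 0.258199
95% ⇒ z* = 1.960; margin = 1.960·0.258199 = 0.506070
CI on z-scale: (-1.113053, -0.100913)
Back-transform: tanh(-1.113053) = -0.805139, tanh(-0.100913) = -0.100572

(-0.805, -0.101)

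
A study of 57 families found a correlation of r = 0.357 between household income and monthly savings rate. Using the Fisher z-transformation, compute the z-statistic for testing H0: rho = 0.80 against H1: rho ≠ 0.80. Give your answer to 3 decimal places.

-5.329

Fisher z: atanh(0.357) = 0.373443, atanh(0.80) = 1.098612
z = (z_r − z_0)·√(n−3) = (0.373443 − 1.098612)·√54 = -0.725169 · 7.348469 = -5.329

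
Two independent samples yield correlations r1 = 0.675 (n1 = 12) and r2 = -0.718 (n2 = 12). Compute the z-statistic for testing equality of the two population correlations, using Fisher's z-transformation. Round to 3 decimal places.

Fisher z-transforms: z1 = atanh(0.675) = 0.819872, z2 = atanh(-0.718) = -0.903505; difference d = 1.723377
Var(d) = 1/9 + 1/9 = 0.1111111 + 0.1111111 = 0.2222222
z = d/√Var(d) = 1.723377 / √0.2222222 = 1.723377 / 0.471404 = 3.656

3.656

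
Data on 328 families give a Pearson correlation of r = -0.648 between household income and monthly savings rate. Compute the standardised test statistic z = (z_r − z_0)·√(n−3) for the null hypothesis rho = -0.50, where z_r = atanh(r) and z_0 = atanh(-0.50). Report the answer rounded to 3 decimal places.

-4.012

Fisher z: atanh(-0.648) = -0.771843, atanh(-0.50) = -0.549306
z = (z_r − z_0)·√(n−3) = (-0.771843 − (-0.549306))·√325 = -0.222537 · 18.027756 = -4.012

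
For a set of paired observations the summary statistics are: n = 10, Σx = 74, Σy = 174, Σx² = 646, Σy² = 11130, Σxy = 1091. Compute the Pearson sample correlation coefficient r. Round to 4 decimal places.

-0.2202

Numerator: nΣxy − (Σx)(Σy) = 10·1091 − (74)(174) = -1966
Denominator: √[(nΣx²−(Σx)²)(nΣy²−(Σy)²)]
  nΣx²−(Σx)² = 10·646 − 5476 = 984;  nΣy²−(Σy)² = 10·11130 − 30276 = 81024
  √(984·81024) = √79727616 = 8929.0322
r = -1966 / 8929.0322 = -0.2202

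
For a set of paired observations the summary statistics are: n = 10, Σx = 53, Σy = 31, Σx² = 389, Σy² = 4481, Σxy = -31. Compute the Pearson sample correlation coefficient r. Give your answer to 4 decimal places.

S_xy = nΣxy − ΣxΣy = 10·(-31) − 53·31 = -310 − 1643 = -1953
S_xx = nΣx² − (Σx)² = 10·389 − 53² = 3890 − 2809 = 1081
S_yy = nΣy² − (Σy)² = 10·4481 − 31² = 44810 − 961 = 43849
r = S_xy / √(S_xx·S_yy) = -1953 / √(1081·43849) = -1953 / √47400769 = -1953 / 6884.8216 = -0.2837

-0.2837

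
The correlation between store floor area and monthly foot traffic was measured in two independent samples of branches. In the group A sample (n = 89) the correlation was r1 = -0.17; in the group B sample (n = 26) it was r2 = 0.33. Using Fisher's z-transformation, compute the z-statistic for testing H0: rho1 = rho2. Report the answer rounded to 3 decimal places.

z1 = atanh(-0.17) = -0.171667,  z2 = atanh(0.33) = 0.342828
SE = √(1/(n1−3) + 1/(n2−3)) = √(1/86 + 1/23) = √(0.0116279 + 0.0434783) = √0.0551062 = 0.234747
z = (z1 − z2)/SE = (-0.171667 − 0.342828) / 0.234747 = -0.514495 / 0.234747 = -2.192

-2.192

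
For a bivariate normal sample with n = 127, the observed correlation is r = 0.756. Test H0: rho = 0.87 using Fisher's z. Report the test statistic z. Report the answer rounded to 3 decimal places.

-3.856

z_r = atanh(0.756) = 0.986813,  z_0 = atanh(0.87) = 1.333080
SE = 1/√(n−3) = 1/√124 = 0.089803
z = (z_r − z_0)/SE = (0.986813 − 1.333080) / 0.089803 = -0.346267 / 0.089803 = -3.856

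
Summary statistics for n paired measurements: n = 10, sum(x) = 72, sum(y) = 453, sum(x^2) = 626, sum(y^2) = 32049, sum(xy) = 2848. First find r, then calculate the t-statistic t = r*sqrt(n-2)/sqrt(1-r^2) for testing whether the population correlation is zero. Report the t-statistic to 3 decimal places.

-1.131

Numerator: nΣxy − (Σx)(Σy) = 10·2848 − (72)(453) = -4136
Denominator: √[(nΣx²−(Σx)²)(nΣy²−(Σy)²)]
  nΣx²−(Σx)² = 10·626 − 5184 = 1076;  nΣy²−(Σy)² = 10·32049 − 205209 = 115281
  √(1076·115281) = √124042356 = 11137.4304
r = -4136 / 11137.4304 = -0.3714
t = r·√(n−2)/√(1−r²) = -0.3714·√8 / √(1−0.137938) = -1.050478 / 0.928473 = -1.131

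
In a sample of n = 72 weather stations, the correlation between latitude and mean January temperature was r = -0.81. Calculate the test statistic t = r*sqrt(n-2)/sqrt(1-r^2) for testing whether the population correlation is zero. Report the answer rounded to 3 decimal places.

-11.556

t = r·√(n−2) / √(1−r²) with r = -0.81, n = 72
  = -0.81·√70 / √(1 − 0.6561)
  = -0.81·8.366600 / 0.586430
  = -6.776946 / 0.586430 = -11.556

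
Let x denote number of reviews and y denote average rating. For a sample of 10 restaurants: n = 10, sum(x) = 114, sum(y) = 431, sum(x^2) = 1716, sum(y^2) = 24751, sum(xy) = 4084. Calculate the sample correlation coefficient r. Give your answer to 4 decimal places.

Numerator: nΣxy − (Σx)(Σy) = 10·4084 − (114)(431) = -8294
Denominator: √[(nΣx²−(Σx)²)(nΣy²−(Σy)²)]
  nΣx²−(Σx)² = 10·1716 − 12996 = 4164;  nΣy²−(Σy)² = 10·24751 − 185761 = 61749
  √(4164·61749) = √257122836 = 16035.0502
r = -8294 / 16035.0502 = -0.5172

-0.5172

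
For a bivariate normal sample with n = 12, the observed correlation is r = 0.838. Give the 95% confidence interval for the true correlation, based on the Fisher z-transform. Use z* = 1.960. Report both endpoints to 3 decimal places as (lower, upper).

z_r = atanh(0.838) = 1.214418;  SE = 1/√(n−3) = 1/√9 = 0.333333
z-limits: 1.214418 ± 1.960·0.333333 = 1.214418 ± 0.653333 = [0.561085, 1.867751]
ρ-limits: (tanh 0.561085, tanh 1.867751) = (0.509, 0.953)

(0.509, 0.953)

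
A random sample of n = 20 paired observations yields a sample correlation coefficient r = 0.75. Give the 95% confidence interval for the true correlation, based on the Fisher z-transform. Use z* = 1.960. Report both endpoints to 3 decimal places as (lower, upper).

z_r = atanh(0.75) = 0.972955;  SE = 1/√(n−3) = 1/√17 = 0.242536
z-limits: 0.972955 ± 1.960·0.242536 = 0.972955 ± 0.475371 = [0.497584, 1.448326]
ρ-limits: (tanh 0.497584, tanh 1.448326) = (0.460, 0.895)

(0.460, 0.895)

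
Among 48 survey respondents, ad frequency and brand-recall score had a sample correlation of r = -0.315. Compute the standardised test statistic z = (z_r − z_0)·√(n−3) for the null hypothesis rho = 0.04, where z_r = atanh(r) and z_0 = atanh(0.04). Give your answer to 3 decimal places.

Fisher z: atanh(-0.315) = -0.326087, atanh(0.04) = 0.040021
z = (z_r − z_0)·√(n−3) = (-0.326087 − 0.040021)·√45 = -0.366108 · 6.708204 = -2.456

-2.456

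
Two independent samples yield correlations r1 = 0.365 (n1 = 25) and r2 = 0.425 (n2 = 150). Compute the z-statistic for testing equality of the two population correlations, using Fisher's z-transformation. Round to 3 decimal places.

-0.311

Fisher z-transforms: z1 = atanh(0.365) = 0.382642, z2 = atanh(0.425) = 0.453779; difference d = -0.071137
Var(d) = 1/22 + 1/147 = 0.0454545 + 0.0068027 = 0.0522572
z = d/√Var(d) = -0.071137 / √0.0522572 = -0.071137 / 0.228598 = -0.311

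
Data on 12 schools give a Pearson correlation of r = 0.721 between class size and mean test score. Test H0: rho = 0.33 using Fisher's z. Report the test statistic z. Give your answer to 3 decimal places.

1.701

z_r = atanh(0.721) = 0.909725,  z_0 = atanh(0.33) = 0.342828
SE = 1/√(n−3) = 1/√9 = 0.333333
z = (z_r − z_0)/SE = (0.909725 − 0.342828) / 0.333333 = 0.566897 / 0.333333 = 1.701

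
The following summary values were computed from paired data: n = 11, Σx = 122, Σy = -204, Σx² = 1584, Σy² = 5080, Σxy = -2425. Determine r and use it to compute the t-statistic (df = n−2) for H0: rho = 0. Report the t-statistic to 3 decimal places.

-0.933

Numerator: nΣxy − (Σx)(Σy) = 11·(-2425) − (122)(-204) = -1787
Denominator: √[(nΣx²−(Σx)²)(nΣy²−(Σy)²)]
  nΣx²−(Σx)² = 11·1584 − 14884 = 2540;  nΣy²−(Σy)² = 11·5080 − 41616 = 14264
  √(2540·14264) = √36230560 = 6019.1827
r = -1787 / 6019.1827 = -0.2969
t = r·√(n−2)/√(1−r²) = -0.2969·√9 / √(1−0.088150) = -0.890700 / 0.954908 = -0.933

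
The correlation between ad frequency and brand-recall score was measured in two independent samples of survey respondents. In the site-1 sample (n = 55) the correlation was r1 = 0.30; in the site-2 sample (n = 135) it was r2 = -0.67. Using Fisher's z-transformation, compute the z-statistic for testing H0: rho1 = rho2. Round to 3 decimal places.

Fisher z-transforms: z1 = atanh(0.30) = 0.309520, z2 = atanh(-0.67) = -0.810743; difference d = 1.120263
Var(d) = 1/52 + 1/132 = 0.0192308 + 0.0075758 = 0.0268066
z = d/√Var(d) = 1.120263 / √0.0268066 = 1.120263 / 0.163727 = 6.842

6.842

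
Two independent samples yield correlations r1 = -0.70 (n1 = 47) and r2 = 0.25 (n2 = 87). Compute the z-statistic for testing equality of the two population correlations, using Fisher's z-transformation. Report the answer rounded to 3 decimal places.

-6.033

Fisher z-transforms: z1 = atanh(-0.70) = -0.867301, z2 = atanh(0.25) = 0.255413; difference d = -1.122714
Var(d) = 1/44 + 1/84 = 0.0227273 + 0.0119048 = 0.0346321
z = d/√Var(d) = -1.122714 / √0.0346321 = -1.122714 / 0.186097 = -6.033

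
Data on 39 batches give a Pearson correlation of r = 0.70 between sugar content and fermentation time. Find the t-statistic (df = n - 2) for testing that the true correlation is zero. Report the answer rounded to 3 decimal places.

5.962

t = r·√(n−2) / √(1−r²) with r = 0.70, n = 39
  = 0.70·√37 / √(1 − 0.4900)
  = 0.70·6.082763 / 0.714143
  = 4.257934 / 0.714143 = 5.962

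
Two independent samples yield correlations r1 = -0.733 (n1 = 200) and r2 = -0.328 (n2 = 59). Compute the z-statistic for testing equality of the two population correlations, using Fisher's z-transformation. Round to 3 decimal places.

-3.926

Fisher z-transforms: z1 = atanh(-0.733) = -0.935180, z2 = atanh(-0.328) = -0.340585; difference d = -0.594595
Var(d) = 1/197 + 1/56 = 0.0050761 + 0.0178571 = 0.0229332
z = d/√Var(d) = -0.594595 / √0.0229332 = -0.594595 / 0.151437 = -3.926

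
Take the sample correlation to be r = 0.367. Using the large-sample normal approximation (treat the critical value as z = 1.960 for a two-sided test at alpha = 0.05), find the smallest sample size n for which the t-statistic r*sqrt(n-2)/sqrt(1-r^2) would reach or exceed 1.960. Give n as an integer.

Need r·√(n−2)/√(1−r²) ≥ 1.960
√(n−2) ≥ 1.960·√(1−0.134689) / 0.367 = 1.960·0.930221 / 0.367 = 4.9679
n−2 ≥ 24.6800  ⇒  n ≥ 26.6800
Smallest integer n = 27

27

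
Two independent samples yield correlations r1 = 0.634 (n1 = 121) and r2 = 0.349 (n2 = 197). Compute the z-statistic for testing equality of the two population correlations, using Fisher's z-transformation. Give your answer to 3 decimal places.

Fisher z-transforms: z1 = atanh(0.634) = 0.748076, z2 = atanh(0.349) = 0.364305; difference d = 0.383771
Var(d) = 1/118 + 1/194 = 0.0084746 + 0.0051546 = 0.0136292
z = d/√Var(d) = 0.383771 / √0.0136292 = 0.383771 / 0.116744 = 3.287

3.287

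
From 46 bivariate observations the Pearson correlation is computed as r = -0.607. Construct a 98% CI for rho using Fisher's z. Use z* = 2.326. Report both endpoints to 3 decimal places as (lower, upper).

(-0.785, -0.336)

Fisher z: z_r = atanh(r) = ½·ln((1+(-0.607))/(1−(-0.607))) = -0.704157
SE(z) = 1/√(n−3) = 1/√43 = 0.152499
98% ⇒ z* = 2.326; margin = 2.326·0.152499 = 0.354713
CI on z-scale: (-1.058870, -0.349444)
Back-transform: tanh(-1.058870) = -0.785231, tanh(-0.349444) = -0.335882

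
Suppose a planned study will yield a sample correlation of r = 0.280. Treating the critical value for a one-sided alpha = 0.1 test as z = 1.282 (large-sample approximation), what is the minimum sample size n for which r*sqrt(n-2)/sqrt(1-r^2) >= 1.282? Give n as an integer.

r√(n−2)/√(1−r²) ≥ 1.282  ⇔  n−2 ≥ (1.282)²·(1−r²)/r²
(1−r²)/r² = (1−0.078400)/0.078400 = 11.7551
n ≥ 2 + 1.643524·11.7551 = 2 + 19.3198 = 21.3198
⌈21.3198⌉ = 22

22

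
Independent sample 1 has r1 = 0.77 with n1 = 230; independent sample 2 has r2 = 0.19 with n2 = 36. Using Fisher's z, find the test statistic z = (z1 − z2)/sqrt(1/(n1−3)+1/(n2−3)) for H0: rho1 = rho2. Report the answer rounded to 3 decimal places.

4.444

Fisher z-transforms: z1 = atanh(0.77) = 1.020328, z2 = atanh(0.19) = 0.192337; difference d = 0.827991
Var(d) = 1/227 + 1/33 = 0.0044053 + 0.0303030 = 0.0347083
z = d/√Var(d) = 0.827991 / √0.0347083 = 0.827991 / 0.186302 = 4.444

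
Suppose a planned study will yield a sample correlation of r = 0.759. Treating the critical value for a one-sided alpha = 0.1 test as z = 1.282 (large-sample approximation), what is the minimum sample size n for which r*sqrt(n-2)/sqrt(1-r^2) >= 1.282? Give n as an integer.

Need r·√(n−2)/√(1−r²) ≥ 1.282
√(n−2) ≥ 1.282·√(1−0.576081) / 0.759 = 1.282·0.651091 / 0.759 = 1.0997
n−2 ≥ 1.2093  ⇒  n ≥ 3.2093
Smallest integer n = 4

4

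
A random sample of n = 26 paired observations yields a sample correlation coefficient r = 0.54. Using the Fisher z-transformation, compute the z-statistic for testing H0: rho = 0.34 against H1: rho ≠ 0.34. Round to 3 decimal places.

1.199

Fisher z: atanh(0.54) = 0.604156, atanh(0.34) = 0.354093
z = (z_r − z_0)·√(n−3) = (0.604156 − 0.354093)·√23 = 0.250063 · 4.795832 = 1.199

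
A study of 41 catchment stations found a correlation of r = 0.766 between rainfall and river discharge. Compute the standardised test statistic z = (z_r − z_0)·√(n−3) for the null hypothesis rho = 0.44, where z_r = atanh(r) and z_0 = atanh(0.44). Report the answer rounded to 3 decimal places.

3.319

Fisher z: atanh(0.766) = 1.010576, atanh(0.44) = 0.472231
z = (z_r − z_0)·√(n−3) = (1.010576 − 0.472231)·√38 = 0.538345 · 6.164414 = 3.319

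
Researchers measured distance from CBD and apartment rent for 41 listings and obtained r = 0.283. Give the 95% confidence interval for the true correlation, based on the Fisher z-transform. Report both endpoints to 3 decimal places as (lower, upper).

(-0.027, 0.543)

z_r = atanh(0.283) = 0.290940;  SE = 1/√(n−3) = 1/√38 = 0.162221
z-limits: 0.290940 ± 1.960·0.162221 = 0.290940 ± 0.317953 = [-0.027013, 0.608893]
ρ-limits: (tanh -0.027013, tanh 0.608893) = (-0.027, 0.543)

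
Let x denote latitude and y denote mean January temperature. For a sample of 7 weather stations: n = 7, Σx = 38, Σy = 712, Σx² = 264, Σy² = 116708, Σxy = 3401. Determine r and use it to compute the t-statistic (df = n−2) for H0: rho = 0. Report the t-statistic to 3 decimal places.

S_xy = nΣxy − ΣxΣy = 7·3401 − 38·712 = 23807 − 27056 = -3249
S_xx = nΣx² − (Σx)² = 7·264 − 38² = 1848 − 1444 = 404
S_yy = nΣy² − (Σy)² = 7·116708 − 712² = 816956 − 506944 = 310012
r = S_xy / √(S_xx·S_yy) = -3249 / √(404·310012) = -3249 / √125244848 = -3249 / 11191.2845 = -0.2903
t = r·√(n−2)/√(1−r²) = -0.2903·√5 / √(1−0.084274) = -0.649131 / 0.956936 = -0.678

-0.678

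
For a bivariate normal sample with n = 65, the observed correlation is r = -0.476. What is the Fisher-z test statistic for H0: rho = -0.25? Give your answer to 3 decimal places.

Fisher z: atanh(-0.476) = -0.517800, atanh(-0.25) = -0.255413
z = (z_r − z_0)·√(n−3) = (-0.517800 − (-0.255413))·√62 = -0.262387 · 7.874008 = -2.066

-2.066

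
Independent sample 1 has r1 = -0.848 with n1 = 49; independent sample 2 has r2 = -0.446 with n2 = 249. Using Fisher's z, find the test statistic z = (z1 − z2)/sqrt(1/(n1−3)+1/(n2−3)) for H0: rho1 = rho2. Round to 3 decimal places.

z1 = atanh(-0.848) = -1.248989,  z2 = atanh(-0.446) = -0.479696
SE = √(1/(n1−3) + 1/(n2−3)) = √(1/46 + 1/246) = √(0.0217391 + 0.0040650) = √0.0258041 = 0.160637
z = (z1 − z2)/SE = (-1.248989 − (-0.479696)) / 0.160637 = -0.769293 / 0.160637 = -4.789

-4.789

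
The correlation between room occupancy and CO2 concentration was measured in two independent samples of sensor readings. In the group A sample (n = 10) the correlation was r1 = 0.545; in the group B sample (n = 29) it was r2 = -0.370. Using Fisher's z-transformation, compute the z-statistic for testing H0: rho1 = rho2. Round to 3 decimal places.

2.348

Fisher z-transforms: z1 = atanh(0.545) = 0.611241, z2 = atanh(-0.370) = -0.388423; difference d = 0.999664
Var(d) = 1/7 + 1/26 = 0.1428571 + 0.0384615 = 0.1813186
z = d/√Var(d) = 0.999664 / √0.1813186 = 0.999664 / 0.425815 = 2.348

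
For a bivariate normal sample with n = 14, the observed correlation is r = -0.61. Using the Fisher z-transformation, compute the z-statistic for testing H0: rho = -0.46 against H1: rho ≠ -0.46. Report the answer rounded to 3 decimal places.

z_r = atanh(-0.61) = -0.708921,  z_0 = atanh(-0.46) = -0.497311
SE = 1/√(n−3) = 1/√11 = 0.301511
z = (z_r − z_0)/SE = (-0.708921 − (-0.497311)) / 0.301511 = -0.211610 / 0.301511 = -0.702

-0.702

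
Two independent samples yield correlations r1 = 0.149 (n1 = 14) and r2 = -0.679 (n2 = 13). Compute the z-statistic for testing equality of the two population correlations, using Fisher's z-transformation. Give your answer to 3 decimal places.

Fisher z-transforms: z1 = atanh(0.149) = 0.150118, z2 = atanh(-0.679) = -0.827256; difference d = 0.977374
Var(d) = 1/11 + 1/10 = 0.0909091 + 0.1000000 = 0.1909091
z = d/√Var(d) = 0.977374 / √0.1909091 = 0.977374 / 0.436931 = 2.237

2.237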